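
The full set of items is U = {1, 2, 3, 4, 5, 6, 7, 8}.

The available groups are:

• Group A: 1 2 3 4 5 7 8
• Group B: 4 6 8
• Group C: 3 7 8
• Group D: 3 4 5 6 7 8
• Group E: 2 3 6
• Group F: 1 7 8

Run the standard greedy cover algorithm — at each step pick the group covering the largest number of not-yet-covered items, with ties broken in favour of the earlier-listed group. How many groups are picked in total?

2

Greedy: pick A (covers 7 new) → pick B (covers 1 new). Total picks: 2.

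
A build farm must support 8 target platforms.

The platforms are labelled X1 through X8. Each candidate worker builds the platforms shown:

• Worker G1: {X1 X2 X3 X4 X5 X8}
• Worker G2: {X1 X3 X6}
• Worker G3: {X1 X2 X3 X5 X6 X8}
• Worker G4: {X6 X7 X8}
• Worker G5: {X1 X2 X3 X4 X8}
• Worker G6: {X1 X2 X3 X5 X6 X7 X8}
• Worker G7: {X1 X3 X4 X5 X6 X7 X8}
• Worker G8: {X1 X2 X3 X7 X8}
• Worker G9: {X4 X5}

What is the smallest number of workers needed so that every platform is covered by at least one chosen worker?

2

Take {G6, G7}. Their union is {X1, X2, X3, X4, X5, X6, X7, X8}, which is all 8 platforms.
No single worker has all 8 platforms (the largest, G6, has 7), so 2 is optimal.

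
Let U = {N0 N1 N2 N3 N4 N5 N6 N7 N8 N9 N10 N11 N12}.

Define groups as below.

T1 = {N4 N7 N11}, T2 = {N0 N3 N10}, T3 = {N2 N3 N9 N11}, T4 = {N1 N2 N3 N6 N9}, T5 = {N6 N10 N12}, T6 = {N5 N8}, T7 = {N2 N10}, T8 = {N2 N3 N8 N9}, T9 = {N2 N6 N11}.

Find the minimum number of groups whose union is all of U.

Take {T1, T2, T4, T5, T6}. Their union is {N0, N1, N2, N3, N4, N5, N6, N7, N8, N9, N10, N11, N12}, which is all 13 elements.
No 4 of the 9 groups cover everything (all 126 combinations miss at least one element), so 5 is optimal.

5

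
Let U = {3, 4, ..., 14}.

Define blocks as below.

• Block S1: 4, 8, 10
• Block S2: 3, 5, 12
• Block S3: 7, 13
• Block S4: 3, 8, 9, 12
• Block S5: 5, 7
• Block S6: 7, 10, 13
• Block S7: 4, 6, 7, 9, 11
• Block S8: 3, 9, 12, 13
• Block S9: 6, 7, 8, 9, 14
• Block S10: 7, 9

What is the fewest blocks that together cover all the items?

S2 and S6 and S7 and S9 together: S2 ∪ S6 ∪ S7 ∪ S9 = {3, 4, 5, 6, 7, 8, 9, 10, 11, 12, 13, 14} — every item is covered.
Only S7 contains 11, so S7 is forced; the remaining 7 items need at least 3 more blocks (each remaining block adds at most 3) — so at least 4 blocks are needed, and 4 is optimal.

4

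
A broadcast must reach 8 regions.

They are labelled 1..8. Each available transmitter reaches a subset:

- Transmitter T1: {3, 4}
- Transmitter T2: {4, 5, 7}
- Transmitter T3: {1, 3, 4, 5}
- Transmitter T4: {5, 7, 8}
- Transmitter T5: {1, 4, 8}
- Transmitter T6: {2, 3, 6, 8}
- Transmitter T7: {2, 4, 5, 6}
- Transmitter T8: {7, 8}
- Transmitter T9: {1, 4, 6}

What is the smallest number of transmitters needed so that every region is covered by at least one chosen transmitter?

3

T4 and T6 and T9 together: T4 ∪ T6 ∪ T9 = {1, 2, 3, 4, 5, 6, 7, 8} — every region is covered.
No 2 of the 9 transmitters cover everything (all 36 combinations miss at least one region), so 3 is optimal.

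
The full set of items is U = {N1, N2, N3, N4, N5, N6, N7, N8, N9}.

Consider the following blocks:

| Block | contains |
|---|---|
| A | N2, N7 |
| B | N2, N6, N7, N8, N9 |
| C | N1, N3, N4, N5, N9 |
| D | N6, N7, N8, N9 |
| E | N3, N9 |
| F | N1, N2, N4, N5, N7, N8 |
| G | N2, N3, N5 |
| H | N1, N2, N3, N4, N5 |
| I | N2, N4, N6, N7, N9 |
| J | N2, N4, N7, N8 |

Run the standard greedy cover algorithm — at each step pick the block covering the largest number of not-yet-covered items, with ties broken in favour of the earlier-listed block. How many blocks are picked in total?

Greedy: pick F (covers 6 new) → pick B (covers 2 new) → pick C (covers 1 new). Total picks: 3.
(The true minimum cover uses only 2 blocks, so greedy is not optimal here.)

3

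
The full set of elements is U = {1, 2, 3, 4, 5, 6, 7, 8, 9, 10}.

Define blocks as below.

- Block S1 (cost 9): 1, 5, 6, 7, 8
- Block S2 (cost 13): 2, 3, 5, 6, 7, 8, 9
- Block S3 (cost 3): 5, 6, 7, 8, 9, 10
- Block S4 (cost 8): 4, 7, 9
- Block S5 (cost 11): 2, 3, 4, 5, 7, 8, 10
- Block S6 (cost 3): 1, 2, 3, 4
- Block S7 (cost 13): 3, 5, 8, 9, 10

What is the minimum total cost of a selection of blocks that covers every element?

6

S3, S6 together cover every element (S3 ∪ S6 = {1, 2, 3, 4, 5, 6, 7, 8, 9, 10}); total cost 3 + 3 = 6.
No covering selection has total cost below 6.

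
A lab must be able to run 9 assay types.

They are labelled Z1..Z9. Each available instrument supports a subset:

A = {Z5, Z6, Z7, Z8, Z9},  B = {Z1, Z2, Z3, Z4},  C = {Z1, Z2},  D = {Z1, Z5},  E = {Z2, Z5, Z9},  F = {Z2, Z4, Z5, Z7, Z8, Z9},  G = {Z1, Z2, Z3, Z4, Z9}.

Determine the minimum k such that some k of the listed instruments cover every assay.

2

A and B together: A ∪ B = {Z1, Z2, Z3, Z4, Z5, Z6, Z7, Z8, Z9} — every assay is covered.
No single instrument has all 9 assays (the largest, F, has 6), so 2 is optimal.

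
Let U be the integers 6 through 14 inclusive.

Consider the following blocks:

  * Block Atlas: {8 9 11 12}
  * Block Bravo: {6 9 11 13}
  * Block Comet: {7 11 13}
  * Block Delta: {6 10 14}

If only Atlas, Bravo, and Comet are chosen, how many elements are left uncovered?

Union of Atlas, Bravo, Comet = {6, 7, 8, 9, 11, 12, 13}.
Not covered: 10, 14 — 2 elements.

2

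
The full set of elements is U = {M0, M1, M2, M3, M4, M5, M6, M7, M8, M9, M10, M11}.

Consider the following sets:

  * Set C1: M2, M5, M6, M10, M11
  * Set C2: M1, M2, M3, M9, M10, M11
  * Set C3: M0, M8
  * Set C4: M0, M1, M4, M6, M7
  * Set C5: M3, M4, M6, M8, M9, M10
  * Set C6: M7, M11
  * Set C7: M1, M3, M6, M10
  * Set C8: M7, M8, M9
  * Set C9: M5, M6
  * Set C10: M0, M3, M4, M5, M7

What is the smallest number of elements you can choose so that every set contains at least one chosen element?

The 4 elements {M3, M5, M7, M8} hit every set.
No choice of 3 elements meets every set, so 4 is the minimum.

4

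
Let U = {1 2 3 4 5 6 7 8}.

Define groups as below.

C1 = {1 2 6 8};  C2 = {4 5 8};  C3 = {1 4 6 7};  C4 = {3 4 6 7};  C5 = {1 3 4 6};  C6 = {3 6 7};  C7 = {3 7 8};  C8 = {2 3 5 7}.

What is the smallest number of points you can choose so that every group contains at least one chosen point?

3

H = {1, 7, 8} meets every group (each contains at least one member of H), and |H| = 3.
No choice of 2 points meets every group, so 3 is the minimum.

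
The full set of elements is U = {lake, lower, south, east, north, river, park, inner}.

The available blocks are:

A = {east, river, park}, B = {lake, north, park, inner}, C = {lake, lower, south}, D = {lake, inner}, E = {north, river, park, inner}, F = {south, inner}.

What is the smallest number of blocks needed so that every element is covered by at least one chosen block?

A and C and E together: A ∪ C ∪ E = {lake, lower, south, east, north, river, park, inner} — every element is covered.
Only C contains lower, so C is forced; the remaining 5 elements need at least 2 more blocks (each remaining block adds at most 4) — so at least 3 blocks are needed, and 3 is optimal.

3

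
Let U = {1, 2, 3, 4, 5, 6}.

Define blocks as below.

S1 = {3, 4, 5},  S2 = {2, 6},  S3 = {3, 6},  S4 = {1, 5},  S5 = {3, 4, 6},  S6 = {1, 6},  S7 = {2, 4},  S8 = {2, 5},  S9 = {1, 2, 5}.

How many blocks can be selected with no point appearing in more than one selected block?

3

S3, S4, S7 are pairwise disjoint (S3={3,6}; S4={1,5}; S7={2,4}).
Every remaining block overlaps one of these, and no 4 of the listed blocks are pairwise disjoint, so 3 is the maximum.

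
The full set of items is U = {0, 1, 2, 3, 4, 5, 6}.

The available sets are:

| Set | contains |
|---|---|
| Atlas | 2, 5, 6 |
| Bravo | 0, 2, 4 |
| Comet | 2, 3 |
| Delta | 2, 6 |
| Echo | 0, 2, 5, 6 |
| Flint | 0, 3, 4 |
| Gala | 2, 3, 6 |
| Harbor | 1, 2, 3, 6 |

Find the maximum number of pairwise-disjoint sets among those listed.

Delta, Flint are pairwise disjoint (Delta={2,6}; Flint={0,3,4}).
Every remaining set overlaps one of these, and no 3 of the listed sets are pairwise disjoint, so 2 is the maximum.

2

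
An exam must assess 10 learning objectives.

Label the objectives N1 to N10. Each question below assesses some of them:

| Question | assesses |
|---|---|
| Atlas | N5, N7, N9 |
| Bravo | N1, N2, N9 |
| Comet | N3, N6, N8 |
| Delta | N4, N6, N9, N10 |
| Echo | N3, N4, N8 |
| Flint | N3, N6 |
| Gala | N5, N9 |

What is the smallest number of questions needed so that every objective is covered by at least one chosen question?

Take {Atlas, Bravo, Comet, Delta}. Their union is {N1, N2, N3, N4, N5, N6, N7, N8, N9, N10}, which is all 10 objectives.
Only Bravo contains N1, so Bravo is forced; the remaining 7 objectives need at least 3 more questions (each remaining question adds at most 3) — so at least 4 questions are needed, and 4 is optimal.

4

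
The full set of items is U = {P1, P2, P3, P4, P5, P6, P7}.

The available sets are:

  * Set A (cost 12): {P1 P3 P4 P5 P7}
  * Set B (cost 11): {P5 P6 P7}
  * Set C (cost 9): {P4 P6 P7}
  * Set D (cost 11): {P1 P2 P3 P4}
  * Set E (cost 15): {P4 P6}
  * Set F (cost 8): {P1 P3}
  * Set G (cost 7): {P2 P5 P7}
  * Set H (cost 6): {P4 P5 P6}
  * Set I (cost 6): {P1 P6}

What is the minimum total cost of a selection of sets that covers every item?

21

F, G, H together cover every item (F ∪ G ∪ H = {P1, P2, P3, P4, P5, P6, P7}); total cost 8 + 7 + 6 = 21.
No covering selection has total cost below 21.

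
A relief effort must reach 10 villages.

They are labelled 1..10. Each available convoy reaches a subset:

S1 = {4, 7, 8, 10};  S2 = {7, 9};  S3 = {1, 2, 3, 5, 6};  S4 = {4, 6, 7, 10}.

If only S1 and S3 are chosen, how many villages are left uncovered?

Union of S1, S3 = {1, 2, 3, 4, 5, 6, 7, 8, 10}.
Not covered: 9 — 1 village.

1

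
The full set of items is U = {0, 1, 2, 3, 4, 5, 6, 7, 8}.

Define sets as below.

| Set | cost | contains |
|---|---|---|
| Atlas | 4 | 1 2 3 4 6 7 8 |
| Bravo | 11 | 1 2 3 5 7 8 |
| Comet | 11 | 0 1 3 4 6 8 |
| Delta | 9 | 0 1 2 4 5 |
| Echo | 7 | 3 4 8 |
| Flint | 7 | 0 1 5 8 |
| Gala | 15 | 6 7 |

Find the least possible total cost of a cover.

Atlas, Flint together cover every item (Atlas ∪ Flint = {0, 1, 2, 3, 4, 5, 6, 7, 8}); total cost 4 + 7 = 11.
No covering selection has total cost below 11.

11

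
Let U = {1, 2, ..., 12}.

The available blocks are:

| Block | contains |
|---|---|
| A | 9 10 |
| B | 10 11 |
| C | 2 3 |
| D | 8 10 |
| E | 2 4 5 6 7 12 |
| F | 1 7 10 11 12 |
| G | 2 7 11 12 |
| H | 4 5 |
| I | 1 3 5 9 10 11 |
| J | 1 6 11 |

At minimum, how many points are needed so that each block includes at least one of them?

4

Take T = {2, 4, 10, 11}. Each listed block contains at least one of these, so T is a hitting set of size 4.
The blocks C, D, H, J are pairwise disjoint, so any hitting set needs a separate point for each — at least 4. Hence 4 is optimal.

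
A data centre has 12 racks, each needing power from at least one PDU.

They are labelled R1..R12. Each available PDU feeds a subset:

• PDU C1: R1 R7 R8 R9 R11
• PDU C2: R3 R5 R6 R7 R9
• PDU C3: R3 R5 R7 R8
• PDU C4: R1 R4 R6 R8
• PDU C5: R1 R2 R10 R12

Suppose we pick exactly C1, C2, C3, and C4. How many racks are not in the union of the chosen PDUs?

3

Union of C1, C2, C3, C4 = {R1, R3, R4, R5, R6, R7, R8, R9, R11}.
Not covered: R2, R10, R12 — 3 racks.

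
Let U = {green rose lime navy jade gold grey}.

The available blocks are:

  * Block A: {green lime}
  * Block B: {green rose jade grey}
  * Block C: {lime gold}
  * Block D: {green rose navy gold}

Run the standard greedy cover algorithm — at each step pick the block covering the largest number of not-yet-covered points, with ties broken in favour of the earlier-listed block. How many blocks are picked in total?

Greedy: pick B (covers 4 new) → pick C (covers 2 new) → pick D (covers 1 new). Total picks: 3.

3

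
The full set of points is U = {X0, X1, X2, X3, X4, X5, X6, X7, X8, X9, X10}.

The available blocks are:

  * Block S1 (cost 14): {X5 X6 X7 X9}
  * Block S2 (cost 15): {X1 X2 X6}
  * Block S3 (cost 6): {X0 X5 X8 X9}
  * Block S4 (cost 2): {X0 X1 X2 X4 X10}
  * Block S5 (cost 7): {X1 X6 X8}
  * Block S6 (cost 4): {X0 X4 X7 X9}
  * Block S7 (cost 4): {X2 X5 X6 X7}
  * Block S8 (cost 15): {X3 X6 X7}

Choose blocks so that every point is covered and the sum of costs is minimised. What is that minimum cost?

23

S3, S4, S8 together cover every point (S3 ∪ S4 ∪ S8 = {X0, X1, X2, X3, X4, X5, X6, X7, X8, X9, X10}); total cost 6 + 2 + 15 = 23.
The greedy pick S4, S7, S3, S8 costs 27; no covering selection beats 23.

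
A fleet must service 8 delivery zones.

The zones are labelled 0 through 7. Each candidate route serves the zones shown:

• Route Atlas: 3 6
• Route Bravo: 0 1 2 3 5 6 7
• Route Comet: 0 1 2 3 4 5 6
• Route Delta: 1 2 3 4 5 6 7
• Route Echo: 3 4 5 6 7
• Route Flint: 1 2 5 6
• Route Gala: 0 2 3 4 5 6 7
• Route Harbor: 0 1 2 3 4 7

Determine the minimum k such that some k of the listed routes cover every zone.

Bravo and Harbor together: Bravo ∪ Harbor = {0, 1, 2, 3, 4, 5, 6, 7} — every zone is covered.
No single route has all 8 zones (the largest, Bravo, has 7), so 2 is optimal.

2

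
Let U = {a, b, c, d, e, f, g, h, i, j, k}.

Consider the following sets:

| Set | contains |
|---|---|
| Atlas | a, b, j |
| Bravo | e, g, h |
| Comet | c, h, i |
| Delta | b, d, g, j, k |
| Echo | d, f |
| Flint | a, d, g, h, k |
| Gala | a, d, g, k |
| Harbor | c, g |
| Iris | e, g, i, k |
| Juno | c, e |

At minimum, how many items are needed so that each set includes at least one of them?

4

T = {c, d, e, j} meets every set (each contains at least one member of T), and |T| = 4.
No choice of 3 items meets every set, so 4 is the minimum.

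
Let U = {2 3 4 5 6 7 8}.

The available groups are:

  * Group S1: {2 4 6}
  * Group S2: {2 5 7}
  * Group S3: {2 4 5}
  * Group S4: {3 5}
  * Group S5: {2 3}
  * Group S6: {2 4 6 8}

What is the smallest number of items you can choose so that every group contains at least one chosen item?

2

H = {2, 5} meets every group (each contains at least one member of H), and |H| = 2.
The groups S4, S6 are pairwise disjoint, so any hitting set needs a separate item for each — at least 2. Hence 2 is optimal.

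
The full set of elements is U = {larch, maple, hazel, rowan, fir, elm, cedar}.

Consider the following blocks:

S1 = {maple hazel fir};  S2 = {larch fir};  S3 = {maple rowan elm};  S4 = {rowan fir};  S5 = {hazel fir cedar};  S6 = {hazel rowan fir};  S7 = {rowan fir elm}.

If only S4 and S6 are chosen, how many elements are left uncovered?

Union of S4, S6 = {hazel, rowan, fir}.
Not covered: larch, maple, elm, cedar — 4 elements.

4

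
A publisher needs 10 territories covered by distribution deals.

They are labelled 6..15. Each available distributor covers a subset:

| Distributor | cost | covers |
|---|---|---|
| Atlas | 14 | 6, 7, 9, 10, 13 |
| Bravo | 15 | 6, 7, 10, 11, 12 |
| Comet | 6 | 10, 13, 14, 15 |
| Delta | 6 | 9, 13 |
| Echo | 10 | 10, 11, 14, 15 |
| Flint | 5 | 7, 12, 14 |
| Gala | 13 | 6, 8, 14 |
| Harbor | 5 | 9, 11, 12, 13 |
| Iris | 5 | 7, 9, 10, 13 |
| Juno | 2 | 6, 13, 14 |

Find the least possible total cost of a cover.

29

Comet, Flint, Gala, Harbor together cover every territory (Comet ∪ Flint ∪ Gala ∪ Harbor = {6, 7, 8, 9, 10, 11, 12, 13, 14, 15}); total cost 6 + 5 + 13 + 5 = 29.
The greedy pick Juno, Harbor, Iris, Comet, Gala costs 31; no covering selection beats 29.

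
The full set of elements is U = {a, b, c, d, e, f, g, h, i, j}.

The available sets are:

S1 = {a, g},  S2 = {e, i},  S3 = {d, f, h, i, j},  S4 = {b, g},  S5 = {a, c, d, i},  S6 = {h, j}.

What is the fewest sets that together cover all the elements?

4

S2 and S3 and S4 and S5 together: S2 ∪ S3 ∪ S4 ∪ S5 = {a, b, c, d, e, f, g, h, i, j} — every element is covered.
Only S3 contains f, so S3 is forced; the remaining 5 elements need at least 3 more sets (each remaining set adds at most 2) — so at least 4 sets are needed, and 4 is optimal.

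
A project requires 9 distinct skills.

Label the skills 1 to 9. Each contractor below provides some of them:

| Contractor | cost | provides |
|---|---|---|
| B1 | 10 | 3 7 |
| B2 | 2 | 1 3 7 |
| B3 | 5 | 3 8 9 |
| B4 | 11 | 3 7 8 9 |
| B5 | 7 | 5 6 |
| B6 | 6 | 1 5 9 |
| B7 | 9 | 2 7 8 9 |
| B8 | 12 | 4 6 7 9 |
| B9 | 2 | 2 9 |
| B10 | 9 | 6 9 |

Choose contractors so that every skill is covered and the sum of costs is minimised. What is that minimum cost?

B3, B6, B8, B9 together cover every skill (B3 ∪ B6 ∪ B8 ∪ B9 = {1, 2, 3, 4, 5, 6, 7, 8, 9}); total cost 5 + 6 + 12 + 2 = 25.
The greedy pick B2, B9, B5, B3, B8 costs 28; no covering selection beats 25.

25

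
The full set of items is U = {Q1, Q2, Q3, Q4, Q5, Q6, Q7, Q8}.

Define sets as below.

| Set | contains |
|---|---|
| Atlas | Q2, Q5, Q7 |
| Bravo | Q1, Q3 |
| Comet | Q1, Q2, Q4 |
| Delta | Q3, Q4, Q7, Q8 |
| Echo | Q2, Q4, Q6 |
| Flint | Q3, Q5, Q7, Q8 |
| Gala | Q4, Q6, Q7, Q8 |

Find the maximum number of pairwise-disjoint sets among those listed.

Atlas, Bravo are pairwise disjoint (Atlas={Q2,Q5,Q7}; Bravo={Q1,Q3}).
Every remaining set overlaps one of these, and no 3 of the listed sets are pairwise disjoint, so 2 is the maximum.

2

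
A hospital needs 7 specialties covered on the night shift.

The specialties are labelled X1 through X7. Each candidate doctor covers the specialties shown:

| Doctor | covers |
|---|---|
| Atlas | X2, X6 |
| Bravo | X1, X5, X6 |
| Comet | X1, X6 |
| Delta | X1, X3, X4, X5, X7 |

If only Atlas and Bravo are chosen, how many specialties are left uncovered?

3

Union of Atlas, Bravo = {X1, X2, X5, X6}.
Not covered: X3, X4, X7 — 3 specialties.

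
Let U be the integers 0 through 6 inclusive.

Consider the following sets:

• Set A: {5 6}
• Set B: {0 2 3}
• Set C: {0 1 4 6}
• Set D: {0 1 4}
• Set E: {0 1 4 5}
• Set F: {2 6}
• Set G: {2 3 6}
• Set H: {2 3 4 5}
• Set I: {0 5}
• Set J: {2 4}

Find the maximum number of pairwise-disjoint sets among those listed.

E, G are pairwise disjoint (E={0,1,4,5}; G={2,3,6}).
Every remaining set overlaps one of these, and no 3 of the listed sets are pairwise disjoint, so 2 is the maximum.

2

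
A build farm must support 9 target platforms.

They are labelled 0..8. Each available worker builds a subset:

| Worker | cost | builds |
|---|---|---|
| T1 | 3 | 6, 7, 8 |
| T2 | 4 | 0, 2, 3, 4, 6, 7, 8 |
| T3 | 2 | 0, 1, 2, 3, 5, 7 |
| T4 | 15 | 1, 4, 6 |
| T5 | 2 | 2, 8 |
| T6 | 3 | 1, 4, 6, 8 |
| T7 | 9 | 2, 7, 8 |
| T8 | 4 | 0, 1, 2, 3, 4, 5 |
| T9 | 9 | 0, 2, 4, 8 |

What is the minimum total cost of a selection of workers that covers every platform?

5

T3, T6 together cover every platform (T3 ∪ T6 = {0, 1, 2, 3, 4, 5, 6, 7, 8}); total cost 2 + 3 = 5.
No covering selection has total cost below 5.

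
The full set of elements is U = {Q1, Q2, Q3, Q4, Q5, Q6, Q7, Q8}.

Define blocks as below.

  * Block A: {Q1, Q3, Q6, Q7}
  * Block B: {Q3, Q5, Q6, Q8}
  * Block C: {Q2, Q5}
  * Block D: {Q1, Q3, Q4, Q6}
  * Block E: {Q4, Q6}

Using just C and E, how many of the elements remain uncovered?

4

Union of C, E = {Q2, Q4, Q5, Q6}.
Not covered: Q1, Q3, Q7, Q8 — 4 elements.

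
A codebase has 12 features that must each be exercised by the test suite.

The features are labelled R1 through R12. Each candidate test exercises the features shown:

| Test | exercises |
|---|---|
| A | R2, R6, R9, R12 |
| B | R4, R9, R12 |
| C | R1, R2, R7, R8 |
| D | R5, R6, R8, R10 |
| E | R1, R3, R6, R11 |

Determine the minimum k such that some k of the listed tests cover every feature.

Take {B, C, D, E}. Their union is {R1, R2, R3, R4, R5, R6, R7, R8, R9, R10, R11, R12}, which is all 12 features.
Only E contains R3, so E is forced; the remaining 8 features need at least 3 more tests (each remaining test adds at most 3) — so at least 4 tests are needed, and 4 is optimal.

4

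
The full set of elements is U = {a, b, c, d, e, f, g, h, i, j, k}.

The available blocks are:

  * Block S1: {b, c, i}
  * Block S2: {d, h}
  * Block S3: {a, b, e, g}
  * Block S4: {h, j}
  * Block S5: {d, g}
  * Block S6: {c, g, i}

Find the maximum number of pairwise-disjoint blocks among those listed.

S1, S4, S5 are pairwise disjoint (S1={b,c,i}; S4={h,j}; S5={d,g}).
Every remaining block overlaps one of these, and no 4 of the listed blocks are pairwise disjoint, so 3 is the maximum.

3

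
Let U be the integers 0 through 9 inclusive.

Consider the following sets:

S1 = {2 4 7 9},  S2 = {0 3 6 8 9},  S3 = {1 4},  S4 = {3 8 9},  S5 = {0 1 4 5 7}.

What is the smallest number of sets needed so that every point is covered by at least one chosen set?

3

S1, S2, and S5 cover everything between them: the union {0, 1, 2, 3, 4, 5, 6, 7, 8, 9} is all of U.
Only S1 contains 2, so S1 is forced; the remaining 6 points need at least 2 more sets (each remaining set adds at most 4) — so at least 3 sets are needed, and 3 is optimal.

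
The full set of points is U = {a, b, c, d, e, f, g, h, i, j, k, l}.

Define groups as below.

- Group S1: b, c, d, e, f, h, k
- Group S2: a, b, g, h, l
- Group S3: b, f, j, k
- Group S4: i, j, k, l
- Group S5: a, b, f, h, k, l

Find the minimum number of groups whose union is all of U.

S1, S2, and S4 cover everything between them: the union {a, b, c, d, e, f, g, h, i, j, k, l} is all of U.
Only S1 contains c, so S1 is forced; the remaining 5 points need at least 2 more groups (each remaining group adds at most 3) — so at least 3 groups are needed, and 3 is optimal.

3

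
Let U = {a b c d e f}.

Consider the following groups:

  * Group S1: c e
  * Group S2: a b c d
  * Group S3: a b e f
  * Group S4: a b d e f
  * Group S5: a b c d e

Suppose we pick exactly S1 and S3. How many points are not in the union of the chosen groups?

Union of S1, S3 = {a, b, c, e, f}.
Not covered: d — 1 point.

1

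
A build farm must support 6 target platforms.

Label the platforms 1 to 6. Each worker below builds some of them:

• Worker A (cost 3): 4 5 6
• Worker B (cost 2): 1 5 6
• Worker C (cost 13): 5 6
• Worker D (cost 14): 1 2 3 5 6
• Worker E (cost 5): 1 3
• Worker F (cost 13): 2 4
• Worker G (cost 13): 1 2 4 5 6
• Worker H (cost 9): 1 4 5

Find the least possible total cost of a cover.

17

A, D together cover every platform (A ∪ D = {1, 2, 3, 4, 5, 6}); total cost 3 + 14 = 17.
The greedy pick B, A, E, F costs 23; no covering selection beats 17.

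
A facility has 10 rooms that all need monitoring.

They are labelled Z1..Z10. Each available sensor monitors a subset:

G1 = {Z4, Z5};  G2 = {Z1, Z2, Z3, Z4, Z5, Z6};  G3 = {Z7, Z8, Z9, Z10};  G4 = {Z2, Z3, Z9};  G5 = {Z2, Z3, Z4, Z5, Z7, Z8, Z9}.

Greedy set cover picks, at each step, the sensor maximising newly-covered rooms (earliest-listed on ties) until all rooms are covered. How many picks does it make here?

3

Greedy: pick G5 (covers 7 new) → pick G2 (covers 2 new) → pick G3 (covers 1 new). Total picks: 3.
(The true minimum cover uses only 2 sensors, so greedy is not optimal here.)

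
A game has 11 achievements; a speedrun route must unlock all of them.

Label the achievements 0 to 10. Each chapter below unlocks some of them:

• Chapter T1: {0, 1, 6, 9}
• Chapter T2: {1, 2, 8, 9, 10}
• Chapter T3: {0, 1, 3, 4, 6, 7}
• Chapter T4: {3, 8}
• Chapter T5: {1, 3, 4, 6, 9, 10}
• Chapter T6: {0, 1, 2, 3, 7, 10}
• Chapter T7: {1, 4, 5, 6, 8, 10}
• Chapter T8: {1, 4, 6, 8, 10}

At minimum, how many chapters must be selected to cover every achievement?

Take {T2, T3, T7}. Their union is {0, 1, 2, 3, 4, 5, 6, 7, 8, 9, 10}, which is all 11 achievements.
Only T7 contains 5, so T7 is forced; the remaining 5 achievements need at least 2 more chapters (each remaining chapter adds at most 4) — so at least 3 chapters are needed, and 3 is optimal.

3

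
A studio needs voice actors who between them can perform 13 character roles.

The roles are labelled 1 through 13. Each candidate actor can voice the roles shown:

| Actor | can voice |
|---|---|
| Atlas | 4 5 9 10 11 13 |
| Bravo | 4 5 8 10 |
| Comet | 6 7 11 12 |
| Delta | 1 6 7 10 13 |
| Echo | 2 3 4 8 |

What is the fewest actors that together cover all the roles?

4

Take {Atlas, Comet, Delta, Echo}. Their union is {1, 2, 3, 4, 5, 6, 7, 8, 9, 10, 11, 12, 13}, which is all 13 roles.
Only Atlas contains 9, so Atlas is forced; the remaining 7 roles need at least 3 more actors (each remaining actor adds at most 3) — so at least 4 actors are needed, and 4 is optimal.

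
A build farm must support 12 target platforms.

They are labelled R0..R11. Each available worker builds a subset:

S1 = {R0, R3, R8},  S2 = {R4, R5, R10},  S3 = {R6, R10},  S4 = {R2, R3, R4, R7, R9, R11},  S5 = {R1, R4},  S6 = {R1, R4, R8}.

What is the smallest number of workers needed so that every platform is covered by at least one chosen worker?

S1 and S2 and S3 and S4 and S6 together: S1 ∪ S2 ∪ S3 ∪ S4 ∪ S6 = {R0, R1, R2, R3, R4, R5, R6, R7, R8, R9, R10, R11} — every platform is covered.
No 4 of the 6 workers cover everything (all 15 combinations miss at least one platform), so 5 is optimal.

5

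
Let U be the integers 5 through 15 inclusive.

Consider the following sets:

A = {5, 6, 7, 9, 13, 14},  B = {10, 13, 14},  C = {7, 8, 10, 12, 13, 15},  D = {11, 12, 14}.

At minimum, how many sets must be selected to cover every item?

A, C, and D cover everything between them: the union {5, 6, 7, 8, 9, 10, 11, 12, 13, 14, 15} is all of U.
Only A contains 5, so A is forced; the remaining 5 items need at least 2 more sets (each remaining set adds at most 4) — so at least 3 sets are needed, and 3 is optimal.

3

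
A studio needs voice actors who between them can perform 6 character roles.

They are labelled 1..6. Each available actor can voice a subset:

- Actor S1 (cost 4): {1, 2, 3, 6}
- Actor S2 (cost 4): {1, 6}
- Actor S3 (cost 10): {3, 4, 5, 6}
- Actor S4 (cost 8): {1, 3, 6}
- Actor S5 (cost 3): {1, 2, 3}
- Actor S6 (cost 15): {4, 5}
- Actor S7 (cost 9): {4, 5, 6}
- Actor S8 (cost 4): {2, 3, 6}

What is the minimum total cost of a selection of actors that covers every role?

12

S5, S7 together cover every role (S5 ∪ S7 = {1, 2, 3, 4, 5, 6}); total cost 3 + 9 = 12.
The greedy pick S1, S7 costs 13; no covering selection beats 12.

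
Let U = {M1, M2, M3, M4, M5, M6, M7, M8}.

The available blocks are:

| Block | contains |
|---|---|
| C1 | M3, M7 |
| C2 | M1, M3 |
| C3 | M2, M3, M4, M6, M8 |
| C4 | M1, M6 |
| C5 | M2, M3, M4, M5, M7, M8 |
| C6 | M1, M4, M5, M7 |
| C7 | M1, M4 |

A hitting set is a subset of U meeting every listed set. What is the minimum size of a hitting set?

The 2 items {M1, M3} hit every block.
The blocks C1, C4 are pairwise disjoint, so any hitting set needs a separate item for each — at least 2. Hence 2 is optimal.

2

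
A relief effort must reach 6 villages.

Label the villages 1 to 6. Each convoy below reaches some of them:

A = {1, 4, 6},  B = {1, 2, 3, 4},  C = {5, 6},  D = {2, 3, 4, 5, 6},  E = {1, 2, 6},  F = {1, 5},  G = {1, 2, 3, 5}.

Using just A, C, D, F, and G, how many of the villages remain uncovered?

Union of A, C, D, F, G = {1, 2, 3, 4, 5, 6} — that's every village, so 0 are uncovered.

0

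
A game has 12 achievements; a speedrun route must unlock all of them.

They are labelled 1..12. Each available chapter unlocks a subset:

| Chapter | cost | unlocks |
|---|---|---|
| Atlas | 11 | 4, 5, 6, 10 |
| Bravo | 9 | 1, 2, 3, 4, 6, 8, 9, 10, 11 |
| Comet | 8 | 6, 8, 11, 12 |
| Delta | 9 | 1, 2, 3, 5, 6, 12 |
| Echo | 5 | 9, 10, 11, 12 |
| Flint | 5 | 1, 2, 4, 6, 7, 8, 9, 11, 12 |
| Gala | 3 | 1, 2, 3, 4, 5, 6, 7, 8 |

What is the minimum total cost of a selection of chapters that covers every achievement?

Echo, Gala together cover every achievement (Echo ∪ Gala = {1, 2, 3, 4, 5, 6, 7, 8, 9, 10, 11, 12}); total cost 5 + 3 = 8.
No covering selection has total cost below 8.

8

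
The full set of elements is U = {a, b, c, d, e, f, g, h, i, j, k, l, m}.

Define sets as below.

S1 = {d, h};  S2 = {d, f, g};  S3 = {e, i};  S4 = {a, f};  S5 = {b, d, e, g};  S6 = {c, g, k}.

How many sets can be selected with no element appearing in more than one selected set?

S1, S3, S4, S6 are pairwise disjoint (S1={d,h}; S3={e,i}; S4={a,f}; S6={c,g,k}).
Every remaining set overlaps one of these, and no 5 of the listed sets are pairwise disjoint, so 4 is the maximum.

4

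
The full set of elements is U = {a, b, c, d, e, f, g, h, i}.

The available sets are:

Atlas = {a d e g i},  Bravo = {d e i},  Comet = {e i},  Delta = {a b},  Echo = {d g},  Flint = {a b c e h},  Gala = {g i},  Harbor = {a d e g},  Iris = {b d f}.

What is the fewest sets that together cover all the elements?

Flint, Gala, and Iris cover everything between them: the union {a, b, c, d, e, f, g, h, i} is all of U.
Only Flint contains c, so Flint is forced; the remaining 4 elements need at least 2 more sets (each remaining set adds at most 3) — so at least 3 sets are needed, and 3 is optimal.

3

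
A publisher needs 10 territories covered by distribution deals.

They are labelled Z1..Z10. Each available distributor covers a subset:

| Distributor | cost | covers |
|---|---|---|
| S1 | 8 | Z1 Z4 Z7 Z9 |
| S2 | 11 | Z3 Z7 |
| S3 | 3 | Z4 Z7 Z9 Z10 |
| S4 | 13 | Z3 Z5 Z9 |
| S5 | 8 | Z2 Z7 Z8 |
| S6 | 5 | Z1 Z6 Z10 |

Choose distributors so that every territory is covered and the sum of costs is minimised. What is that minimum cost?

S3, S4, S5, S6 together cover every territory (S3 ∪ S4 ∪ S5 ∪ S6 = {Z1, Z2, Z3, Z4, Z5, Z6, Z7, Z8, Z9, Z10}); total cost 3 + 13 + 8 + 5 = 29.
No covering selection has total cost below 29.

29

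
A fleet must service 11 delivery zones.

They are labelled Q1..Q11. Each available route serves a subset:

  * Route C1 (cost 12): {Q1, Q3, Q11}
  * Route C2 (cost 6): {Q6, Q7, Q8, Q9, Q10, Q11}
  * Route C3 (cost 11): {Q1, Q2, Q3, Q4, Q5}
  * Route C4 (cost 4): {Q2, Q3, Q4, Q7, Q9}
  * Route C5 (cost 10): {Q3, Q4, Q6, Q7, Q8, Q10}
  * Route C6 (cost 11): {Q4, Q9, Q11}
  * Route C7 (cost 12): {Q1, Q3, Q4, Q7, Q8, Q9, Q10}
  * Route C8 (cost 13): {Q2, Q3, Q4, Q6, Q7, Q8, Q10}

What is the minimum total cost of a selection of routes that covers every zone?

C2, C3 together cover every zone (C2 ∪ C3 = {Q1, Q2, Q3, Q4, Q5, Q6, Q7, Q8, Q9, Q10, Q11}); total cost 6 + 11 = 17.
The greedy pick C4, C2, C3 costs 21; no covering selection beats 17.

17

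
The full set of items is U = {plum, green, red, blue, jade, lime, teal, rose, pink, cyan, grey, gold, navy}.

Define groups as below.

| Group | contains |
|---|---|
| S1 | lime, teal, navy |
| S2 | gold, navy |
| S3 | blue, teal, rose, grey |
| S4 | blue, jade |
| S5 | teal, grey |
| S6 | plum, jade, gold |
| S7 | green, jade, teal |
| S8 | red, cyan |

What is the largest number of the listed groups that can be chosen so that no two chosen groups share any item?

S2, S4, S5, S8 are pairwise disjoint (S2={gold,navy}; S4={blue,jade}; S5={teal,grey}; S8={red,cyan}).
Every remaining group overlaps one of these, and no 5 of the listed groups are pairwise disjoint, so 4 is the maximum.

4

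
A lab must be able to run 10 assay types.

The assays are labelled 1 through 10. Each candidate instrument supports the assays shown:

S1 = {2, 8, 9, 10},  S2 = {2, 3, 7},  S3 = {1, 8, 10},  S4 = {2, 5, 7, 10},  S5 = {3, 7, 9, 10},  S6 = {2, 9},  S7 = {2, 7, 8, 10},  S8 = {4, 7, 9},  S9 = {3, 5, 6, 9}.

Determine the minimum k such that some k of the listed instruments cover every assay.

S2 and S3 and S8 and S9 together: S2 ∪ S3 ∪ S8 ∪ S9 = {1, 2, 3, 4, 5, 6, 7, 8, 9, 10} — every assay is covered.
Only S8 contains 4, so S8 is forced; the remaining 7 assays need at least 3 more instruments (each remaining instrument adds at most 3) — so at least 4 instruments are needed, and 4 is optimal.

4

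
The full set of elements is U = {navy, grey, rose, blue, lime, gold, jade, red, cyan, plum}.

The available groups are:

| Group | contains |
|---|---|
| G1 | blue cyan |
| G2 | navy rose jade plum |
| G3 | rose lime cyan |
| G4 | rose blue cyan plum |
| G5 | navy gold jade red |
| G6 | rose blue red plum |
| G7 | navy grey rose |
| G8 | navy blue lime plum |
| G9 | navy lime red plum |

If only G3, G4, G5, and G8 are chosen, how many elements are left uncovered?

Union of G3, G4, G5, G8 = {navy, rose, blue, lime, gold, jade, red, cyan, plum}.
Not covered: grey — 1 element.

1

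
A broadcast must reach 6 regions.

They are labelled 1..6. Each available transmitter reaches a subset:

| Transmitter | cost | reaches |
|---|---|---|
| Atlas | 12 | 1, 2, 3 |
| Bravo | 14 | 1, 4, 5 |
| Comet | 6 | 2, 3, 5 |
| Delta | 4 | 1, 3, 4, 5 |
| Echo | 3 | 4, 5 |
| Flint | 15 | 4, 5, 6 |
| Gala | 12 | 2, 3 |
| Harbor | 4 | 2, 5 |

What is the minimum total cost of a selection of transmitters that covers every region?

Delta, Flint, Harbor together cover every region (Delta ∪ Flint ∪ Harbor = {1, 2, 3, 4, 5, 6}); total cost 4 + 15 + 4 = 23.
No covering selection has total cost below 23.

23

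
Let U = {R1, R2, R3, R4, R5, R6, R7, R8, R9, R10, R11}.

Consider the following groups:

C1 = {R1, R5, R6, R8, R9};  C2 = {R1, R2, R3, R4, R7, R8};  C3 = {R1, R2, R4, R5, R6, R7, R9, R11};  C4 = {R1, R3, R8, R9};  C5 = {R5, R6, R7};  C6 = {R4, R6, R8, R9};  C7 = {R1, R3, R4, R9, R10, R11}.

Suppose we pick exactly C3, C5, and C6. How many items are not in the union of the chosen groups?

Union of C3, C5, C6 = {R1, R2, R4, R5, R6, R7, R8, R9, R11}.
Not covered: R3, R10 — 2 items.

2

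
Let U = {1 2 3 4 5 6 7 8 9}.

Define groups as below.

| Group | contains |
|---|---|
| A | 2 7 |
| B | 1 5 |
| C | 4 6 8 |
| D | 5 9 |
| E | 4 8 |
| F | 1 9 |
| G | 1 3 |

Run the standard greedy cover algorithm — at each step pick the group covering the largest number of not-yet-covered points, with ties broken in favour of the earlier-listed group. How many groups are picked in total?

Greedy: pick C (covers 3 new) → pick A (covers 2 new) → pick B (covers 2 new) → pick D (covers 1 new) → pick G (covers 1 new). Total picks: 5.
(The true minimum cover uses only 4 groups, so greedy is not optimal here.)

5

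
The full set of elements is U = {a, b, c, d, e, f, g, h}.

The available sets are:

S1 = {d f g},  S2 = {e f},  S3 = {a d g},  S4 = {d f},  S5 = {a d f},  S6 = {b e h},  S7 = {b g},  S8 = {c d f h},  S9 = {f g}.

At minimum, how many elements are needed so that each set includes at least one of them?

The 3 elements {d, e, g} hit every set.
No choice of 2 elements meets every set, so 3 is the minimum.

3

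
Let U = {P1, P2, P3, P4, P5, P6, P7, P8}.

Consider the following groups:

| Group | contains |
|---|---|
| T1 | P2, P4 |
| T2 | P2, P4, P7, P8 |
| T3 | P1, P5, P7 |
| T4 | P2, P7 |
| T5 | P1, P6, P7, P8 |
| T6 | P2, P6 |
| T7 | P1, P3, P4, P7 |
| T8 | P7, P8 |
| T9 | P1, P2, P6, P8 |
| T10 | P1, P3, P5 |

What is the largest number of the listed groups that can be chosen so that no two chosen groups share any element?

T6, T8, T10 are pairwise disjoint (T6={P2,P6}; T8={P7,P8}; T10={P1,P3,P5}).
Every remaining group overlaps one of these, and no 4 of the listed groups are pairwise disjoint, so 3 is the maximum.

3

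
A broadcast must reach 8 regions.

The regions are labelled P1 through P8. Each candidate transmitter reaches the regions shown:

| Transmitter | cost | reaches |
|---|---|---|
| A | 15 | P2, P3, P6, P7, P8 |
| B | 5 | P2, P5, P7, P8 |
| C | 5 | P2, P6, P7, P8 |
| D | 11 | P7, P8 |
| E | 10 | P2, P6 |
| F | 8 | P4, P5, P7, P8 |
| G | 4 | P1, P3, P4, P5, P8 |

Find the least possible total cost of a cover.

9

C, G together cover every region (C ∪ G = {P1, P2, P3, P4, P5, P6, P7, P8}); total cost 5 + 4 = 9.
No covering selection has total cost below 9.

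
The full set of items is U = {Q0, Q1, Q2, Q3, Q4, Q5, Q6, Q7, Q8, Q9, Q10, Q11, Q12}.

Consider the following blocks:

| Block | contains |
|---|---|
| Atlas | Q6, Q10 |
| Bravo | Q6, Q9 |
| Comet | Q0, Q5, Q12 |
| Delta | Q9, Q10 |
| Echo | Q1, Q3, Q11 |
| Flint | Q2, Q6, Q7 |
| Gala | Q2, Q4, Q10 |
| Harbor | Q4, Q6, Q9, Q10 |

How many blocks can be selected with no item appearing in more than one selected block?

4

Bravo, Comet, Echo, Gala are pairwise disjoint (Bravo={Q6,Q9}; Comet={Q0,Q5,Q12}; Echo={Q1,Q3,Q11}; Gala={Q2,Q4,Q10}).
Every remaining block overlaps one of these, and no 5 of the listed blocks are pairwise disjoint, so 4 is the maximum.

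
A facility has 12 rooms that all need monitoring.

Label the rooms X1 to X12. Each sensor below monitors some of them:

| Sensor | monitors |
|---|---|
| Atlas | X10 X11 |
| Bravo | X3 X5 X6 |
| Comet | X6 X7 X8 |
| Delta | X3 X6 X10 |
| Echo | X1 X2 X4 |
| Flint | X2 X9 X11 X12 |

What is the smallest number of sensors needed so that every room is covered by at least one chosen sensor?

Take {Bravo, Comet, Delta, Echo, Flint}. Their union is {X1, X2, X3, X4, X5, X6, X7, X8, X9, X10, X11, X12}, which is all 12 rooms.
No 4 of the 6 sensors cover everything (all 15 combinations miss at least one room), so 5 is optimal.

5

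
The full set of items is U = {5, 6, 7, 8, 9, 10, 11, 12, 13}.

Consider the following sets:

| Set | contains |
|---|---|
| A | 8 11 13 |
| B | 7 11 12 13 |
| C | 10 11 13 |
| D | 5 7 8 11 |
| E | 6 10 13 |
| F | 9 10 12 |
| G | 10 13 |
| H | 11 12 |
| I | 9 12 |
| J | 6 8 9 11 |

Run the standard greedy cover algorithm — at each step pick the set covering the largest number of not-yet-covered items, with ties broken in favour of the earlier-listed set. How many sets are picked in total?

4

Greedy: pick B (covers 4 new) → pick J (covers 3 new) → pick C (covers 1 new) → pick D (covers 1 new). Total picks: 4.
(The true minimum cover uses only 3 sets, so greedy is not optimal here.)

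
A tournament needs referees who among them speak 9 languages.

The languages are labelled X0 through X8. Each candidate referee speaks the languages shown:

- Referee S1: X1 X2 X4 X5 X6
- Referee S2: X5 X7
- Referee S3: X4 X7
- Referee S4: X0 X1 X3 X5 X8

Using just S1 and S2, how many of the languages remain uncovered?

Union of S1, S2 = {X1, X2, X4, X5, X6, X7}.
Not covered: X0, X3, X8 — 3 languages.

3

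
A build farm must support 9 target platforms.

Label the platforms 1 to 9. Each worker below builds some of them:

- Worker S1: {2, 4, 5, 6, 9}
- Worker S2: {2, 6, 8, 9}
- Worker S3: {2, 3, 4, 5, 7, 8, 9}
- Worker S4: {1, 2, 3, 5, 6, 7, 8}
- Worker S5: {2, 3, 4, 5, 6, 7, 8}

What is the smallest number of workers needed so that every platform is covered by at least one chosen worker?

2

Take {S1, S4}. Their union is {1, 2, 3, 4, 5, 6, 7, 8, 9}, which is all 9 platforms.
No single worker has all 9 platforms (the largest, S3, has 7), so 2 is optimal.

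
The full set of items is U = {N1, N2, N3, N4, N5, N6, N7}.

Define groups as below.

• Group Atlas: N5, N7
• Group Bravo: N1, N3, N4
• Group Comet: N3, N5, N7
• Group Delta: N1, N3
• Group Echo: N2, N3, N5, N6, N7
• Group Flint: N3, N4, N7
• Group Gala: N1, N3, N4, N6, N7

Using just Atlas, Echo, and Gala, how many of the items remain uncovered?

0

Union of Atlas, Echo, Gala = {N1, N2, N3, N4, N5, N6, N7} — that's every item, so 0 are uncovered.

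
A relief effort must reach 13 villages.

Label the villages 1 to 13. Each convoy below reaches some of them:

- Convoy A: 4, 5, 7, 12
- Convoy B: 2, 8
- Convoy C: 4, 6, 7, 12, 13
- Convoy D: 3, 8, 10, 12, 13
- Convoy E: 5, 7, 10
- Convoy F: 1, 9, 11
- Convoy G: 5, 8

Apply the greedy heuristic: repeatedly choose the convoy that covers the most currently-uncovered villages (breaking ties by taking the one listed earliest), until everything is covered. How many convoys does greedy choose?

5

Greedy: pick C (covers 5 new) → pick D (covers 3 new) → pick F (covers 3 new) → pick A (covers 1 new) → pick B (covers 1 new). Total picks: 5.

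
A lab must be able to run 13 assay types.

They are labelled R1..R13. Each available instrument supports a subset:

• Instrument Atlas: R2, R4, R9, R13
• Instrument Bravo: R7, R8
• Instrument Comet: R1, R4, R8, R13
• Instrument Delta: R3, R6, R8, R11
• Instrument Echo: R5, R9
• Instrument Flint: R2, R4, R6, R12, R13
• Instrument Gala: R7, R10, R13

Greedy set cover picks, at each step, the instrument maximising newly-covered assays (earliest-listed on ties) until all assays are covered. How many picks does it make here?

5

Greedy: pick Flint (covers 5 new) → pick Delta (covers 3 new) → pick Echo (covers 2 new) → pick Gala (covers 2 new) → pick Comet (covers 1 new). Total picks: 5.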